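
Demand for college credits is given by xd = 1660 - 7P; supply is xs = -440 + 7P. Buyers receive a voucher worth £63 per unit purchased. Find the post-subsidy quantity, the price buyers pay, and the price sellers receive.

x' = 830.5; buyers pay £118.5; sellers receive £181.5

Pre-subsidy: 1660 - 7P = -440 + 7P gives P* = 150, x* = 610.
With the rebate, buyers effectively pay Pb = Ps − 63, where Ps is the price sellers receive.
Demand in terms of Ps becomes xd = 1660 − 7(Ps − 63) = 2101 - 7Ps. Setting this equal to supply: 2101 - 7Ps = -440 + 7Ps, so Ps = 181.5.
Buyers pay Pb = 181.5 − 63 = 118.5; x' = -440 + 7·181.5 = 830.5.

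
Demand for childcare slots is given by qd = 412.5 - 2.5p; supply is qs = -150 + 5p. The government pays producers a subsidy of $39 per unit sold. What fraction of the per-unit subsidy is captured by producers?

Producer share = 1/3

Pre-subsidy: 412.5 - 2.5p = -150 + 5p gives p* = 75, q* = 225.
With the subsidy, sellers receive ps = pb + 39 for each unit, where pb is the price buyers pay.
Supply in terms of pb becomes qs = -150 + 5(pb + 39) = 45 + 5pb. Setting this equal to demand: 412.5 - 2.5pb = 45 + 5pb, so pb = 49.
Sellers receive ps = 49 + 39 = 88; q' = 412.5 − 2.5·49 = 290.
Buyers' price falls by p* − pb = 75 − 49 = 26; sellers' price rises by ps − p* = 88 − 75 = 13.
So producers capture 13/39 = 1/3 of each unit of subsidy.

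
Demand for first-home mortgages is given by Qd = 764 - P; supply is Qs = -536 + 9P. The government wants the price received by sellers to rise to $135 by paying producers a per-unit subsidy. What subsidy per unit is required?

At a seller price of 135, quantity supplied is -536 + 9·135 = 679.
Buyers absorb 679 only when they pay Pb with 764 − 1·Pb = 679, i.e. Pb = 85.
s = Ps − Pb = 135 − 85 = 50.

Required subsidy s = $50 per unit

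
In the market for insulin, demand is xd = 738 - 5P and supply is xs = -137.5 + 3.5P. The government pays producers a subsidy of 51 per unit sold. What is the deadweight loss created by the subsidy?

Pre-subsidy: 738 - 5P = -137.5 + 3.5P gives P* = 103, x* = 223.
With the subsidy, sellers receive Ps = Pb + 51 for each unit, where Pb is the price buyers pay.
Supply in terms of Pb becomes xs = -137.5 + 3.5(Pb + 51) = 41 + 3.5Pb. Setting this equal to demand: 738 - 5Pb = 41 + 3.5Pb, so Pb = 82.
Sellers receive Ps = 82 + 51 = 133; x' = 738 − 5·82 = 328.
The subsidy expands output by 328 − 223 = 105 past the efficient level; on those units the gap between marginal cost and willingness to pay runs from 0 up to 51.
DWL = ½ × 51 × 105 = 2677.5.

Deadweight loss = 2677.5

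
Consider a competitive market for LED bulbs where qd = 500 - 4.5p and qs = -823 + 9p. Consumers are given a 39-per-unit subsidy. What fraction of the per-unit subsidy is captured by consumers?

Consumer share = 2/3

Pre-subsidy: 500 - 4.5p = -823 + 9p gives p* = 98, q* = 59.
With the rebate, buyers effectively pay pb = ps − 39, where ps is the price sellers receive.
Demand in terms of ps becomes qd = 500 − 4.5(ps − 39) = 675.5 - 4.5ps. Setting this equal to supply: 675.5 - 4.5ps = -823 + 9ps, so ps = 111.
Buyers pay pb = 111 − 39 = 72; q' = -823 + 9·111 = 176.
Buyers' price falls by p* − pb = 98 − 72 = 26; sellers' price rises by ps − p* = 111 − 98 = 13.
So consumers capture 26/39 = 2/3 of each unit of subsidy.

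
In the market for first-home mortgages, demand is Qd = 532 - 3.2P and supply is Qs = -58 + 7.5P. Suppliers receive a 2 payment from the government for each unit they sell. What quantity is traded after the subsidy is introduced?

Q' = 38524/107

Pre-subsidy: 532 - 3.2P = -58 + 7.5P gives P* = 5900/107, Q* = 38044/107.
With the subsidy, sellers receive Ps = Pb + 2 for each unit, where Pb is the price buyers pay.
Supply in terms of Pb becomes Qs = -58 + 7.5(Pb + 2) = -43 + 7.5Pb. Setting this equal to demand: 532 - 3.2Pb = -43 + 7.5Pb, so Pb = 5750/107.
Sellers receive Ps = 5750/107 + 2 = 5964/107; Q' = 532 − 3.2·(5750/107) = 38524/107.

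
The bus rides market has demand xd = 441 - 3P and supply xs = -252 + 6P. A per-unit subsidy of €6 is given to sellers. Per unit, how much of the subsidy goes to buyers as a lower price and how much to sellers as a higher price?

Pre-subsidy: 441 - 3P = -252 + 6P gives P* = 77, x* = 210.
With the subsidy, sellers receive Ps = Pb + 6 for each unit, where Pb is the price buyers pay.
Supply in terms of Pb becomes xs = -252 + 6(Pb + 6) = -216 + 6Pb. Setting this equal to demand: 441 - 3Pb = -216 + 6Pb, so Pb = 73.
Sellers receive Ps = 73 + 6 = 79; x' = 441 − 3·73 = 222.
Buyers' price falls by P* − Pb = 77 − 73 = 4; sellers' price rises by Ps − P* = 79 − 77 = 2.

Buyers gain €4 per unit; sellers gain €2 per unit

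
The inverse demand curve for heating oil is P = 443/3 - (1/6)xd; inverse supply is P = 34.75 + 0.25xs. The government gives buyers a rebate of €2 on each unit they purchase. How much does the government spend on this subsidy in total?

Pre-subsidy: 443/3 - (1/6)x = 34.75 + 0.25x gives x* = 271 and P* = 102.5.
With the rebate, buyers effectively pay Pb = Ps − 2, where Ps is the price sellers receive.
On the curves, Pb = 443/3 - (1/6)x and Ps = 34.75 + 0.25x; the wedge Ps − Pb = 2 gives 34.75 + 0.25x − (443/3 - (1/6)x) = 2, so x' = 275.8.
Then Pb = 443/3 − (1/6)·275.8 = 101.7 and Ps = 34.75 + 0.25·275.8 = 103.7.
Government outlay = subsidy × quantity = 2 × 275.8 = 551.6.

Government cost = €551.6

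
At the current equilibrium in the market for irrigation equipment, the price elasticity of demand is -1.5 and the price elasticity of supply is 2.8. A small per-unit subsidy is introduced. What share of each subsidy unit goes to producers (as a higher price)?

Producer share = 15/43

For a small subsidy around the equilibrium, the benefit split depends on the relative slopes, which at a point are proportional to the elasticities.
Buyer share = εs/(εs + |εd|) = 2.8/(2.8 + 1.5) = 28/43; seller share = |εd|/(εs + |εd|) = 15/43.
So producers capture 15/43 of the subsidy.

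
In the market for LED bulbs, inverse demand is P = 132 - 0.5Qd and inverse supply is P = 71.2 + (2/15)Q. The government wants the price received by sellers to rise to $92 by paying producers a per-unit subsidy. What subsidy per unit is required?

At a seller price of 92, quantity supplied is -534 + 7.5·92 = 156.
Buyers absorb 156 only when they pay Pb = 132 − 0.5·156 = 54.
s = Ps − Pb = 92 − 54 = 38.

Required subsidy s = $38 per unit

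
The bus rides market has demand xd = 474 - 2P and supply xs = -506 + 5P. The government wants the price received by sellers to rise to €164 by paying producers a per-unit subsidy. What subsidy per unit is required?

Required subsidy s = €84 per unit

At a seller price of 164, quantity supplied is -506 + 5·164 = 314.
Buyers absorb 314 only when they pay Pb with 474 − 2·Pb = 314, i.e. Pb = 80.
s = Ps − Pb = 164 − 80 = 84.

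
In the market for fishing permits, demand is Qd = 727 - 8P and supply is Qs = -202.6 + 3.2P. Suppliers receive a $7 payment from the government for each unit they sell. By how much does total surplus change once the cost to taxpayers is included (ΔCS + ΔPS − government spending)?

Net change in total surplus = -$56

Pre-subsidy: 727 - 8P = -202.6 + 3.2P gives P* = 83, Q* = 63.
With the subsidy, sellers receive Ps = Pb + 7 for each unit, where Pb is the price buyers pay.
Supply in terms of Pb becomes Qs = -202.6 + 3.2(Pb + 7) = -180.2 + 3.2Pb. Setting this equal to demand: 727 - 8Pb = -180.2 + 3.2Pb, so Pb = 81.
Sellers receive Ps = 81 + 7 = 88; Q' = 727 − 8·81 = 79.
ΔCS = ½(63 + 79)(83 − 81) = 142; ΔPS = ½(63 + 79)(88 − 83) = 355.
Government spending = 7 × 79 = 553.
Net change = 142 + 355 − 553 = -56. The loss equals the DWL triangle ½·7·16.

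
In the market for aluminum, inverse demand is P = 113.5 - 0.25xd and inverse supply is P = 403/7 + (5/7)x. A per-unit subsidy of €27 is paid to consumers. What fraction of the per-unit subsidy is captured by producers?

Pre-subsidy: 113.5 - 0.25x = 403/7 + (5/7)x gives x* = 58 and P* = 99.
With the rebate, buyers effectively pay Pb = Ps − 27, where Ps is the price sellers receive.
On the curves, Pb = 113.5 - 0.25x and Ps = 403/7 + (5/7)x; the wedge Ps − Pb = 27 gives 403/7 + (5/7)x − (113.5 - 0.25x) = 27, so x' = 86.
Then Pb = 113.5 − 0.25·86 = 92 and Ps = 403/7 + (5/7)·86 = 119.
Buyers' price falls by P* − Pb = 99 − 92 = 7; sellers' price rises by Ps − P* = 119 − 99 = 20.
So producers capture 20/27 = 20/27 of each unit of subsidy.

Producer share = 20/27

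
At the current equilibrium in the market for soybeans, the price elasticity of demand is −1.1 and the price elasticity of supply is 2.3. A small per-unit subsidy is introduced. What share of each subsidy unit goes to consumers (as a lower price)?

Consumer share = 23/34

For a small subsidy around the equilibrium, the benefit split depends on the relative slopes, which at a point are proportional to the elasticities.
Buyer share = εs/(εs + |εd|) = 2.3/(2.3 + 1.1) = 23/34; seller share = |εd|/(εs + |εd|) = 11/34.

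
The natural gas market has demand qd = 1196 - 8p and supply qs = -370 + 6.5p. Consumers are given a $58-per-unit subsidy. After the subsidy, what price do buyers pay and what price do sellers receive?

Pre-subsidy: 1196 - 8p = -370 + 6.5p gives p* = 108, q* = 332.
With the rebate, buyers effectively pay pb = ps − 58, where ps is the price sellers receive.
Demand in terms of ps becomes qd = 1196 − 8(ps − 58) = 1660 - 8ps. Setting this equal to supply: 1660 - 8ps = -370 + 6.5ps, so ps = 140.
Buyers pay pb = 140 − 58 = 82; q' = -370 + 6.5·140 = 540.

Buyers pay $82; sellers receive $140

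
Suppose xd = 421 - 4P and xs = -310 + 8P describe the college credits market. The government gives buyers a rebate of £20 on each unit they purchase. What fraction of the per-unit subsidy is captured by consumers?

Pre-subsidy: 421 - 4P = -310 + 8P gives P* = 731/12, x* = 532/3.
With the rebate, buyers effectively pay Pb = Ps − 20, where Ps is the price sellers receive.
Demand in terms of Ps becomes xd = 421 − 4(Ps − 20) = 501 - 4Ps. Setting this equal to supply: 501 - 4Ps = -310 + 8Ps, so Ps = 811/12.
Buyers pay Pb = 811/12 − 20 = 571/12; x' = -310 + 8·(811/12) = 692/3.
Buyers' price falls by P* − Pb = 731/12 − 571/12 = 40/3; sellers' price rises by Ps − P* = 811/12 − 731/12 = 20/3.
So consumers capture (40/3)/20 = 2/3 of each unit of subsidy.

Consumer share = 2/3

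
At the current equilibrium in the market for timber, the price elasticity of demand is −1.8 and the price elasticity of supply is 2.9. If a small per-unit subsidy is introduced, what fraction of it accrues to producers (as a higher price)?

Producer share = 18/47

For a small subsidy around the equilibrium, the benefit split depends on the relative slopes, which at a point are proportional to the elasticities.
Buyer share = εs/(εs + |εd|) = 2.9/(2.9 + 1.8) = 29/47; seller share = |εd|/(εs + |εd|) = 18/47.
So producers capture 18/47 of the subsidy.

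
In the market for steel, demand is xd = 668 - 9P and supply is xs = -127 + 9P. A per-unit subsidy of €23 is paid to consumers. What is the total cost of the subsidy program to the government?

Government cost = €8602

Pre-subsidy: 668 - 9P = -127 + 9P gives P* = 265/6, x* = 270.5.
With the rebate, buyers effectively pay Pb = Ps − 23, where Ps is the price sellers receive.
Demand in terms of Ps becomes xd = 668 − 9(Ps − 23) = 875 - 9Ps. Setting this equal to supply: 875 - 9Ps = -127 + 9Ps, so Ps = 167/3.
Buyers pay Pb = 167/3 − 23 = 98/3; x' = -127 + 9·(167/3) = 374.
Government outlay = subsidy × quantity = 23 × 374 = 8602.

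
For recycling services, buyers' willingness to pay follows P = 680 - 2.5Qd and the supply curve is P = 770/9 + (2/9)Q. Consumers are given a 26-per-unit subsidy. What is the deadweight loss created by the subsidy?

Pre-subsidy: 680 - 2.5Q = 770/9 + (2/9)Q gives Q* = 10700/49 and P* = 6570/49.
With the rebate, buyers effectively pay Pb = Ps − 26, where Ps is the price sellers receive.
On the curves, Pb = 680 - 2.5Q and Ps = 770/9 + (2/9)Q; the wedge Ps − Pb = 26 gives 770/9 + (2/9)Q − (680 - 2.5Q) = 26, so Q' = 11168/49.
Then Pb = 680 − 2.5·(11168/49) = 5400/49 and Ps = 770/9 + (2/9)·(11168/49) = 6674/49.
The subsidy expands output by 11168/49 − 10700/49 = 468/49 past the efficient level; on those units the gap between marginal cost and willingness to pay runs from 0 up to 26.
DWL = ½ × 26 × 468/49 = 6084/49.

Deadweight loss = 6084/49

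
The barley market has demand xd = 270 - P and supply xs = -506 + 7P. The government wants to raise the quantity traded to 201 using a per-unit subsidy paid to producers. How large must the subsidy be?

At x = 201, invert demand for the buyer price: Pb = (270 − 201)/1 = 69; invert supply for the seller price: Ps = (201 − (-506))/7 = 101.
The subsidy must fill the gap: s = Ps − Pb = 101 − 69 = 32.

Required subsidy s = 32 per unit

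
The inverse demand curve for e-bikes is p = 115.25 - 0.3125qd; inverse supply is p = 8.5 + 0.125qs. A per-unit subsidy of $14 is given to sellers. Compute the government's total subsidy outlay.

Pre-subsidy: 115.25 - 0.3125q = 8.5 + 0.125q gives q* = 244 and p* = 39.
With the subsidy, sellers receive ps = pb + 14 for each unit, where pb is the price buyers pay.
On the curves, pb = 115.25 - 0.3125q and ps = 8.5 + 0.125q; the wedge ps − pb = 14 gives 8.5 + 0.125q − (115.25 - 0.3125q) = 14, so q' = 276.
Then pb = 115.25 − 0.3125·276 = 29 and ps = 8.5 + 0.125·276 = 43.
Government outlay = subsidy × quantity = 14 × 276 = 3864.

Government cost = $3864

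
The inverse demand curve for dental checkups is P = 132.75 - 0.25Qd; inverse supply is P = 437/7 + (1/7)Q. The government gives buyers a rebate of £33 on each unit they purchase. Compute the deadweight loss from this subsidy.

Deadweight loss = £1386

Pre-subsidy: 132.75 - 0.25Q = 437/7 + (1/7)Q gives Q* = 179 and P* = 88.
With the rebate, buyers effectively pay Pb = Ps − 33, where Ps is the price sellers receive.
On the curves, Pb = 132.75 - 0.25Q and Ps = 437/7 + (1/7)Q; the wedge Ps − Pb = 33 gives 437/7 + (1/7)Q − (132.75 - 0.25Q) = 33, so Q' = 263.
Then Pb = 132.75 − 0.25·263 = 67 and Ps = 437/7 + (1/7)·263 = 100.
The subsidy expands output by 263 − 179 = 84 past the efficient level; on those units the gap between marginal cost and willingness to pay runs from 0 up to 33.
DWL = ½ × 33 × 84 = 1386.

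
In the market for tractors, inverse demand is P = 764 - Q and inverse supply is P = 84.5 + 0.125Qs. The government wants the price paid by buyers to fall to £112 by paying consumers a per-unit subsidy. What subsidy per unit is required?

Required subsidy s = £54 per unit

At a buyer price of 112, quantity demanded is 764 − 1·112 = 652.
Sellers supply 652 only when they receive Ps = 84.5 + 0.125·652 = 166.
s = Ps − Pb = 166 − 112 = 54.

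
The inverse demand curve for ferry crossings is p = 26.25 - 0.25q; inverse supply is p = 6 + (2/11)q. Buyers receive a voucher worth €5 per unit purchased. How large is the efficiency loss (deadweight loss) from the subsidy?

Deadweight loss = 550/19

Pre-subsidy: 26.25 - 0.25q = 6 + (2/11)q gives q* = 891/19 and p* = 276/19.
With the rebate, buyers effectively pay pb = ps − 5, where ps is the price sellers receive.
On the curves, pb = 26.25 - 0.25q and ps = 6 + (2/11)q; the wedge ps − pb = 5 gives 6 + (2/11)q − (26.25 - 0.25q) = 5, so q' = 1111/19.
Then pb = 26.25 − 0.25·(1111/19) = 221/19 and ps = 6 + (2/11)·(1111/19) = 316/19.
The subsidy expands output by 1111/19 − 891/19 = 220/19 past the efficient level; on those units the gap between marginal cost and willingness to pay runs from 0 up to 5.
DWL = ½ × 5 × 220/19 = 550/19.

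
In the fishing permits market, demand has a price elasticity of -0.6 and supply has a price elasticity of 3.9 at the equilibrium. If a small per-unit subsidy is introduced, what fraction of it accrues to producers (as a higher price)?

For a small subsidy around the equilibrium, the benefit split depends on the relative slopes, which at a point are proportional to the elasticities.
Buyer share = εs/(εs + |εd|) = 3.9/(3.9 + 0.6) = 13/15; seller share = |εd|/(εs + |εd|) = 2/15.
So producers capture 2/15 of the subsidy.

Producer share = 2/15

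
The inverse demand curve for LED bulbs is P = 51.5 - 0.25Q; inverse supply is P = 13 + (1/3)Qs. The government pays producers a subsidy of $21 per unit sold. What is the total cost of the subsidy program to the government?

Government cost = $2142

Pre-subsidy: 51.5 - 0.25Q = 13 + (1/3)Q gives Q* = 66 and P* = 35.
With the subsidy, sellers receive Ps = Pb + 21 for each unit, where Pb is the price buyers pay.
On the curves, Pb = 51.5 - 0.25Q and Ps = 13 + (1/3)Q; the wedge Ps − Pb = 21 gives 13 + (1/3)Q − (51.5 - 0.25Q) = 21, so Q' = 102.
Then Pb = 51.5 − 0.25·102 = 26 and Ps = 13 + (1/3)·102 = 47.
Government outlay = subsidy × quantity = 21 × 102 = 2142.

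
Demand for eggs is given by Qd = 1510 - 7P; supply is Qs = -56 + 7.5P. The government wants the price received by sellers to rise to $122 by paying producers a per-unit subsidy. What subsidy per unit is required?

At a seller price of 122, quantity supplied is -56 + 7.5·122 = 859.
Buyers absorb 859 only when they pay Pb with 1510 − 7·Pb = 859, i.e. Pb = 93.
s = Ps − Pb = 122 − 93 = 29.

Required subsidy s = $29 per unit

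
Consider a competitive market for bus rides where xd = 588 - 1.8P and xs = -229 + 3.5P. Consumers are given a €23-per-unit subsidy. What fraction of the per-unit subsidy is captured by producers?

Producer share = 18/53

Pre-subsidy: 588 - 1.8P = -229 + 3.5P gives P* = 8170/53, x* = 16458/53.
With the rebate, buyers effectively pay Pb = Ps − 23, where Ps is the price sellers receive.
Demand in terms of Ps becomes xd = 588 − 1.8(Ps − 23) = 629.4 - 1.8Ps. Setting this equal to supply: 629.4 - 1.8Ps = -229 + 3.5Ps, so Ps = 8584/53.
Buyers pay Pb = 8584/53 − 23 = 7365/53; x' = -229 + 3.5·(8584/53) = 17907/53.
Buyers' price falls by P* − Pb = 8170/53 − 7365/53 = 805/53; sellers' price rises by Ps − P* = 8584/53 − 8170/53 = 414/53.
So producers capture (414/53)/23 = 18/53 of each unit of subsidy.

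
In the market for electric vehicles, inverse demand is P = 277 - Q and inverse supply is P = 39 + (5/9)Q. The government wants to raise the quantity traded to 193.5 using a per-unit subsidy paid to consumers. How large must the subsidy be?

At Q = 193.5, from the demand curve buyers pay Pb = 277 − 1·193.5 = 83.5; from the supply curve sellers need Ps = 39 + (5/9)·193.5 = 146.5.
The subsidy must fill the gap: s = Ps − Pb = 146.5 − 83.5 = 63.

Required subsidy s = 63 per unit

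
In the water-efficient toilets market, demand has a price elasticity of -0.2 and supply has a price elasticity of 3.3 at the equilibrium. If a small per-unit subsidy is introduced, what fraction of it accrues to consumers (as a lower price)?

For a small subsidy around the equilibrium, the benefit split depends on the relative slopes, which at a point are proportional to the elasticities.
Buyer share = εs/(εs + |εd|) = 3.3/(3.3 + 0.2) = 33/35; seller share = |εd|/(εs + |εd|) = 2/35.

Consumer share = 33/35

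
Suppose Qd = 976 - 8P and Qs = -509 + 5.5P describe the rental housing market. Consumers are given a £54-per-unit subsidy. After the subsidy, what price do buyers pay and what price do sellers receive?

Buyers pay £88; sellers receive £142

Pre-subsidy: 976 - 8P = -509 + 5.5P gives P* = 110, Q* = 96.
With the rebate, buyers effectively pay Pb = Ps − 54, where Ps is the price sellers receive.
Demand in terms of Ps becomes Qd = 976 − 8(Ps − 54) = 1408 - 8Ps. Setting this equal to supply: 1408 - 8Ps = -509 + 5.5Ps, so Ps = 142.
Buyers pay Pb = 142 − 54 = 88; Q' = -509 + 5.5·142 = 272.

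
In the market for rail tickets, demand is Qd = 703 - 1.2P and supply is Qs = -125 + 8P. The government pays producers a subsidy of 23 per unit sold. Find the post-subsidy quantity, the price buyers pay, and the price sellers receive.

Q' = 619; buyers pay 70; sellers receive 93

Pre-subsidy: 703 - 1.2P = -125 + 8P gives P* = 90, Q* = 595.
With the subsidy, sellers receive Ps = Pb + 23 for each unit, where Pb is the price buyers pay.
Supply in terms of Pb becomes Qs = -125 + 8(Pb + 23) = 59 + 8Pb. Setting this equal to demand: 703 - 1.2Pb = 59 + 8Pb, so Pb = 70.
Sellers receive Ps = 70 + 23 = 93; Q' = 703 − 1.2·70 = 619.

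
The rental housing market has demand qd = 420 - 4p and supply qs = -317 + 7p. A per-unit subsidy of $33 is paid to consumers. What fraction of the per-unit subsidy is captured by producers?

Pre-subsidy: 420 - 4p = -317 + 7p gives p* = 67, q* = 152.
With the rebate, buyers effectively pay pb = ps − 33, where ps is the price sellers receive.
Demand in terms of ps becomes qd = 420 − 4(ps − 33) = 552 - 4ps. Setting this equal to supply: 552 - 4ps = -317 + 7ps, so ps = 79.
Buyers pay pb = 79 − 33 = 46; q' = -317 + 7·79 = 236.
Buyers' price falls by p* − pb = 67 − 46 = 21; sellers' price rises by ps − p* = 79 − 67 = 12.
So producers capture 12/33 = 4/11 of each unit of subsidy.

Producer share = 4/11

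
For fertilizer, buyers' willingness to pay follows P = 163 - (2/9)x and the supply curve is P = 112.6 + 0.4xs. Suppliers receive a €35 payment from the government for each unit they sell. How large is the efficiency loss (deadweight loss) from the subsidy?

Pre-subsidy: 163 - (2/9)x = 112.6 + 0.4x gives x* = 81 and P* = 145.
With the subsidy, sellers receive Ps = Pb + 35 for each unit, where Pb is the price buyers pay.
On the curves, Pb = 163 - (2/9)x and Ps = 112.6 + 0.4x; the wedge Ps − Pb = 35 gives 112.6 + 0.4x − (163 - (2/9)x) = 35, so x' = 137.25.
Then Pb = 163 − (2/9)·137.25 = 132.5 and Ps = 112.6 + 0.4·137.25 = 167.5.
The subsidy expands output by 137.25 − 81 = 56.25 past the efficient level; on those units the gap between marginal cost and willingness to pay runs from 0 up to 35.
DWL = ½ × 35 × 56.25 = 984.375.

Deadweight loss = €984.375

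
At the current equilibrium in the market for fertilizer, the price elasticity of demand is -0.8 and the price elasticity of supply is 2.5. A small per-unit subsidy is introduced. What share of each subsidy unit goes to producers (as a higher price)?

For a small subsidy around the equilibrium, the benefit split depends on the relative slopes, which at a point are proportional to the elasticities.
Buyer share = εs/(εs + |εd|) = 2.5/(2.5 + 0.8) = 25/33; seller share = |εd|/(εs + |εd|) = 8/33.
So producers capture 8/33 of the subsidy.

Producer share = 8/33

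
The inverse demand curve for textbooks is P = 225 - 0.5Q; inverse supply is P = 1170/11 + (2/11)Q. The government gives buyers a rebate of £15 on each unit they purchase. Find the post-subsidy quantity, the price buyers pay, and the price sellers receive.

Pre-subsidy: 225 - 0.5Q = 1170/11 + (2/11)Q gives Q* = 174 and P* = 138.
With the rebate, buyers effectively pay Pb = Ps − 15, where Ps is the price sellers receive.
On the curves, Pb = 225 - 0.5Q and Ps = 1170/11 + (2/11)Q; the wedge Ps − Pb = 15 gives 1170/11 + (2/11)Q − (225 - 0.5Q) = 15, so Q' = 196.
Then Pb = 225 − 0.5·196 = 127 and Ps = 1170/11 + (2/11)·196 = 142.

Q' = 196; buyers pay £127; sellers receive £142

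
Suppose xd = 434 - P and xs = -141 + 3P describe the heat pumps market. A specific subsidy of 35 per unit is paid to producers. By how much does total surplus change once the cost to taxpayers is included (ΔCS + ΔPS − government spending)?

Net change in total surplus = -459.375

Pre-subsidy: 434 - P = -141 + 3P gives P* = 143.75, x* = 290.25.
With the subsidy, sellers receive Ps = Pb + 35 for each unit, where Pb is the price buyers pay.
Supply in terms of Pb becomes xs = -141 + 3(Pb + 35) = -36 + 3Pb. Setting this equal to demand: 434 - Pb = -36 + 3Pb, so Pb = 117.5.
Sellers receive Ps = 117.5 + 35 = 152.5; x' = 434 − 1·117.5 = 316.5.
ΔCS = ½(290.25 + 316.5)(143.75 − 117.5) = 7963.59375; ΔPS = ½(290.25 + 316.5)(152.5 − 143.75) = 2654.53125.
Government spending = 35 × 316.5 = 11077.5.
Net change = 7963.59375 + 2654.53125 − 11077.5 = -459.375. The loss equals the DWL triangle ½·35·26.25.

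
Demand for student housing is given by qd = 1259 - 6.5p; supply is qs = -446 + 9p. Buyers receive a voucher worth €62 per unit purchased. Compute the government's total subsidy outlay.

Government cost = €48236

Pre-subsidy: 1259 - 6.5p = -446 + 9p gives p* = 110, q* = 544.
With the rebate, buyers effectively pay pb = ps − 62, where ps is the price sellers receive.
Demand in terms of ps becomes qd = 1259 − 6.5(ps − 62) = 1662 - 6.5ps. Setting this equal to supply: 1662 - 6.5ps = -446 + 9ps, so ps = 136.
Buyers pay pb = 136 − 62 = 74; q' = -446 + 9·136 = 778.
Government outlay = subsidy × quantity = 62 × 778 = 48236.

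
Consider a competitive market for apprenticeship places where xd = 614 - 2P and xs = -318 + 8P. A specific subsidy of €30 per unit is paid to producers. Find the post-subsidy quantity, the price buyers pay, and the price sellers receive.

Pre-subsidy: 614 - 2P = -318 + 8P gives P* = 93.2, x* = 427.6.
With the subsidy, sellers receive Ps = Pb + 30 for each unit, where Pb is the price buyers pay.
Supply in terms of Pb becomes xs = -318 + 8(Pb + 30) = -78 + 8Pb. Setting this equal to demand: 614 - 2Pb = -78 + 8Pb, so Pb = 69.2.
Sellers receive Ps = 69.2 + 30 = 99.2; x' = 614 − 2·69.2 = 475.6.

x' = 475.6; buyers pay €69.2; sellers receive €99.2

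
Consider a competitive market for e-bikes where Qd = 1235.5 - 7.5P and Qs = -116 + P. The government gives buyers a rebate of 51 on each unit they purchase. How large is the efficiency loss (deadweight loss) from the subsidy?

Deadweight loss = 1147.5

Pre-subsidy: 1235.5 - 7.5P = -116 + P gives P* = 159, Q* = 43.
With the rebate, buyers effectively pay Pb = Ps − 51, where Ps is the price sellers receive.
Demand in terms of Ps becomes Qd = 1235.5 − 7.5(Ps − 51) = 1618 - 7.5Ps. Setting this equal to supply: 1618 - 7.5Ps = -116 + Ps, so Ps = 204.
Buyers pay Pb = 204 − 51 = 153; Q' = -116 + 1·204 = 88.
The subsidy expands output by 88 − 43 = 45 past the efficient level; on those units the gap between marginal cost and willingness to pay runs from 0 up to 51.
DWL = ½ × 51 × 45 = 1147.5.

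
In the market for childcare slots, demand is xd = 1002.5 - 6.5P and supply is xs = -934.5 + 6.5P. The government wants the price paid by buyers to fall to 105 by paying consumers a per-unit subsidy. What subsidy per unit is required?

At a buyer price of 105, quantity demanded is 1002.5 − 6.5·105 = 320.
Sellers supply 320 only when they receive Ps with -934.5 + 6.5·Ps = 320, i.e. Ps = 193.
s = Ps − Pb = 193 − 105 = 88.

Required subsidy s = 88 per unit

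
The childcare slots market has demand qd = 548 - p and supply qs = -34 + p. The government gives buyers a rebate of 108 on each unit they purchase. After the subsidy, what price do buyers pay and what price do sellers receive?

Pre-subsidy: 548 - p = -34 + p gives p* = 291, q* = 257.
With the rebate, buyers effectively pay pb = ps − 108, where ps is the price sellers receive.
Demand in terms of ps becomes qd = 548 − 1(ps − 108) = 656 - ps. Setting this equal to supply: 656 - ps = -34 + ps, so ps = 345.
Buyers pay pb = 345 − 108 = 237; q' = -34 + 1·345 = 311.

Buyers pay 237; sellers receive 345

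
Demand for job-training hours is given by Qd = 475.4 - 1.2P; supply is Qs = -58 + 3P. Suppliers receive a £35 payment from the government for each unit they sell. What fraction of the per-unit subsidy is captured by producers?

Producer share = 2/7

Pre-subsidy: 475.4 - 1.2P = -58 + 3P gives P* = 127, Q* = 323.
With the subsidy, sellers receive Ps = Pb + 35 for each unit, where Pb is the price buyers pay.
Supply in terms of Pb becomes Qs = -58 + 3(Pb + 35) = 47 + 3Pb. Setting this equal to demand: 475.4 - 1.2Pb = 47 + 3Pb, so Pb = 102.
Sellers receive Ps = 102 + 35 = 137; Q' = 475.4 − 1.2·102 = 353.
Buyers' price falls by P* − Pb = 127 − 102 = 25; sellers' price rises by Ps − P* = 137 − 127 = 10.
So producers capture 10/35 = 2/7 of each unit of subsidy.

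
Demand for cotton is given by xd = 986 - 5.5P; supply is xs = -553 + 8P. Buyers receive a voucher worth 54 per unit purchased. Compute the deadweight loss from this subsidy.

Deadweight loss = 4752

Pre-subsidy: 986 - 5.5P = -553 + 8P gives P* = 114, x* = 359.
With the rebate, buyers effectively pay Pb = Ps − 54, where Ps is the price sellers receive.
Demand in terms of Ps becomes xd = 986 − 5.5(Ps − 54) = 1283 - 5.5Ps. Setting this equal to supply: 1283 - 5.5Ps = -553 + 8Ps, so Ps = 136.
Buyers pay Pb = 136 − 54 = 82; x' = -553 + 8·136 = 535.
The subsidy expands output by 535 − 359 = 176 past the efficient level; on those units the gap between marginal cost and willingness to pay runs from 0 up to 54.
DWL = ½ × 54 × 176 = 4752.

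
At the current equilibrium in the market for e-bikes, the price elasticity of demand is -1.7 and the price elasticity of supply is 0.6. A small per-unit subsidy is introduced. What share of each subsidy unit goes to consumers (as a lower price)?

For a small subsidy around the equilibrium, the benefit split depends on the relative slopes, which at a point are proportional to the elasticities.
Buyer share = εs/(εs + |εd|) = 0.6/(0.6 + 1.7) = 6/23; seller share = |εd|/(εs + |εd|) = 17/23.

Consumer share = 6/23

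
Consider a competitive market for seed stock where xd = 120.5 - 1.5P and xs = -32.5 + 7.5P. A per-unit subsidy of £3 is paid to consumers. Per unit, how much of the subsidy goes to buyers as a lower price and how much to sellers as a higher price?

Pre-subsidy: 120.5 - 1.5P = -32.5 + 7.5P gives P* = 17, x* = 95.
With the rebate, buyers effectively pay Pb = Ps − 3, where Ps is the price sellers receive.
Demand in terms of Ps becomes xd = 120.5 − 1.5(Ps − 3) = 125 - 1.5Ps. Setting this equal to supply: 125 - 1.5Ps = -32.5 + 7.5Ps, so Ps = 17.5.
Buyers pay Pb = 17.5 − 3 = 14.5; x' = -32.5 + 7.5·17.5 = 98.75.
Buyers' price falls by P* − Pb = 17 − 14.5 = 2.5; sellers' price rises by Ps − P* = 17.5 − 17 = 0.5.

Buyers gain £2.5 per unit; sellers gain £0.5 per unit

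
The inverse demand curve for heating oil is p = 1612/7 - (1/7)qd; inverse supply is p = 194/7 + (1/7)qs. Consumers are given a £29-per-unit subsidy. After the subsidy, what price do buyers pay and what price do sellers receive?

Pre-subsidy: 1612/7 - (1/7)q = 194/7 + (1/7)q gives q* = 709 and p* = 129.
With the rebate, buyers effectively pay pb = ps − 29, where ps is the price sellers receive.
On the curves, pb = 1612/7 - (1/7)q and ps = 194/7 + (1/7)q; the wedge ps − pb = 29 gives 194/7 + (1/7)q − (1612/7 - (1/7)q) = 29, so q' = 810.5.
Then pb = 1612/7 − (1/7)·810.5 = 114.5 and ps = 194/7 + (1/7)·810.5 = 143.5.

Buyers pay £114.5; sellers receive £143.5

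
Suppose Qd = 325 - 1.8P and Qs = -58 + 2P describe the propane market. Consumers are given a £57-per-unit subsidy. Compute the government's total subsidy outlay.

Pre-subsidy: 325 - 1.8P = -58 + 2P gives P* = 1915/19, Q* = 2728/19.
With the rebate, buyers effectively pay Pb = Ps − 57, where Ps is the price sellers receive.
Demand in terms of Ps becomes Qd = 325 − 1.8(Ps − 57) = 427.6 - 1.8Ps. Setting this equal to supply: 427.6 - 1.8Ps = -58 + 2Ps, so Ps = 2428/19.
Buyers pay Pb = 2428/19 − 57 = 1345/19; Q' = -58 + 2·(2428/19) = 3754/19.
Government outlay = subsidy × quantity = 57 × 3754/19 = 11262.

Government cost = £11262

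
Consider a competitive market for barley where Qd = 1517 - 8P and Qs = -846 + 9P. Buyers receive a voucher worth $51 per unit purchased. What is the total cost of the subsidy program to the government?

Government cost = $31671

Pre-subsidy: 1517 - 8P = -846 + 9P gives P* = 139, Q* = 405.
With the rebate, buyers effectively pay Pb = Ps − 51, where Ps is the price sellers receive.
Demand in terms of Ps becomes Qd = 1517 − 8(Ps − 51) = 1925 - 8Ps. Setting this equal to supply: 1925 - 8Ps = -846 + 9Ps, so Ps = 163.
Buyers pay Pb = 163 − 51 = 112; Q' = -846 + 9·163 = 621.
Government outlay = subsidy × quantity = 51 × 621 = 31671.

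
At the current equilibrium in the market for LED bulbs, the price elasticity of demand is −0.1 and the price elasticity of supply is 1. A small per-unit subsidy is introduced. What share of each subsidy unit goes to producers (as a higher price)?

For a small subsidy around the equilibrium, the benefit split depends on the relative slopes, which at a point are proportional to the elasticities.
Buyer share = εs/(εs + |εd|) = 1/(1 + 0.1) = 10/11; seller share = |εd|/(εs + |εd|) = 1/11.
So producers capture 1/11 of the subsidy.

Producer share = 1/11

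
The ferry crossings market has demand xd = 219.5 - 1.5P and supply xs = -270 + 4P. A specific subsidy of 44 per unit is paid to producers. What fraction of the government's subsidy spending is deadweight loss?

DWL / government spending = 12/67

Pre-subsidy: 219.5 - 1.5P = -270 + 4P gives P* = 89, x* = 86.
With the subsidy, sellers receive Ps = Pb + 44 for each unit, where Pb is the price buyers pay.
Supply in terms of Pb becomes xs = -270 + 4(Pb + 44) = -94 + 4Pb. Setting this equal to demand: 219.5 - 1.5Pb = -94 + 4Pb, so Pb = 57.
Sellers receive Ps = 57 + 44 = 101; x' = 219.5 − 1.5·57 = 134.
ΔCS = ½(86 + 134)(89 − 57) = 3520; ΔPS = ½(86 + 134)(101 − 89) = 1320.
Government spending = 44 × 134 = 5896.
DWL = ½ × 44 × (134 − 86) = 1056; fraction = 1056 / 5896 = 12/67.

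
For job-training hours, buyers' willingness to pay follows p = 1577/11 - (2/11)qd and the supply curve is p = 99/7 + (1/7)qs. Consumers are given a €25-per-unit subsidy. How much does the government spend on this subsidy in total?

Government cost = €11875

Pre-subsidy: 1577/11 - (2/11)q = 99/7 + (1/7)q gives q* = 398 and p* = 71.
With the rebate, buyers effectively pay pb = ps − 25, where ps is the price sellers receive.
On the curves, pb = 1577/11 - (2/11)q and ps = 99/7 + (1/7)q; the wedge ps − pb = 25 gives 99/7 + (1/7)q − (1577/11 - (2/11)q) = 25, so q' = 475.
Then pb = 1577/11 − (2/11)·475 = 57 and ps = 99/7 + (1/7)·475 = 82.
Government outlay = subsidy × quantity = 25 × 475 = 11875.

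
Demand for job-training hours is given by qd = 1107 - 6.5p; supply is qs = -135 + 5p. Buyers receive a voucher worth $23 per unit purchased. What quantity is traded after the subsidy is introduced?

q' = 470

Pre-subsidy: 1107 - 6.5p = -135 + 5p gives p* = 108, q* = 405.
With the rebate, buyers effectively pay pb = ps − 23, where ps is the price sellers receive.
Demand in terms of ps becomes qd = 1107 − 6.5(ps − 23) = 1256.5 - 6.5ps. Setting this equal to supply: 1256.5 - 6.5ps = -135 + 5ps, so ps = 121.
Buyers pay pb = 121 − 23 = 98; q' = -135 + 5·121 = 470.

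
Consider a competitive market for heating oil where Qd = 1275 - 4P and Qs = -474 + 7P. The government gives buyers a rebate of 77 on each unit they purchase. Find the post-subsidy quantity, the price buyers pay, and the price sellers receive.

Pre-subsidy: 1275 - 4P = -474 + 7P gives P* = 159, Q* = 639.
With the rebate, buyers effectively pay Pb = Ps − 77, where Ps is the price sellers receive.
Demand in terms of Ps becomes Qd = 1275 − 4(Ps − 77) = 1583 - 4Ps. Setting this equal to supply: 1583 - 4Ps = -474 + 7Ps, so Ps = 187.
Buyers pay Pb = 187 − 77 = 110; Q' = -474 + 7·187 = 835.

Q' = 835; buyers pay 110; sellers receive 187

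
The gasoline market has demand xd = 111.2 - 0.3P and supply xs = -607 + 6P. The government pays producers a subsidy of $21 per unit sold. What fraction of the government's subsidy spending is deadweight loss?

DWL / government spending = 3/83

Pre-subsidy: 111.2 - 0.3P = -607 + 6P gives P* = 114, x* = 77.
With the subsidy, sellers receive Ps = Pb + 21 for each unit, where Pb is the price buyers pay.
Supply in terms of Pb becomes xs = -607 + 6(Pb + 21) = -481 + 6Pb. Setting this equal to demand: 111.2 - 0.3Pb = -481 + 6Pb, so Pb = 94.
Sellers receive Ps = 94 + 21 = 115; x' = 111.2 − 0.3·94 = 83.
ΔCS = ½(77 + 83)(114 − 94) = 1600; ΔPS = ½(77 + 83)(115 − 114) = 80.
Government spending = 21 × 83 = 1743.
DWL = ½ × 21 × (83 − 77) = 63; fraction = 63 / 1743 = 3/83.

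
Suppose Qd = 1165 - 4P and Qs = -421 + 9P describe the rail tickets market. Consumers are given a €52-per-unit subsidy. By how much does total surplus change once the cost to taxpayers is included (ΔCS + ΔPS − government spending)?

Net change in total surplus = -€3744

Pre-subsidy: 1165 - 4P = -421 + 9P gives P* = 122, Q* = 677.
With the rebate, buyers effectively pay Pb = Ps − 52, where Ps is the price sellers receive.
Demand in terms of Ps becomes Qd = 1165 − 4(Ps − 52) = 1373 - 4Ps. Setting this equal to supply: 1373 - 4Ps = -421 + 9Ps, so Ps = 138.
Buyers pay Pb = 138 − 52 = 86; Q' = -421 + 9·138 = 821.
ΔCS = ½(677 + 821)(122 − 86) = 26964; ΔPS = ½(677 + 821)(138 − 122) = 11984.
Government spending = 52 × 821 = 42692.
Net change = 26964 + 11984 − 42692 = -3744. The loss equals the DWL triangle ½·52·144.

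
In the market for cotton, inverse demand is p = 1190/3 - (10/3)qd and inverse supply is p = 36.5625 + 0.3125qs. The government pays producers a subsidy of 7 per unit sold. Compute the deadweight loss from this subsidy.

Pre-subsidy: 1190/3 - (10/3)q = 36.5625 + 0.3125q gives q* = 3457/35 and p* = 472/7.
With the subsidy, sellers receive ps = pb + 7 for each unit, where pb is the price buyers pay.
On the curves, pb = 1190/3 - (10/3)q and ps = 36.5625 + 0.3125q; the wedge ps − pb = 7 gives 36.5625 + 0.3125q − (1190/3 - (10/3)q) = 7, so q' = 17621/175.
Then pb = 1190/3 − (10/3)·(17621/175) = 2136/35 and ps = 36.5625 + 0.3125·(17621/175) = 2381/35.
The subsidy expands output by 17621/175 − 3457/35 = 1.92 past the efficient level; on those units the gap between marginal cost and willingness to pay runs from 0 up to 7.
DWL = ½ × 7 × 1.92 = 6.72.

Deadweight loss = 6.72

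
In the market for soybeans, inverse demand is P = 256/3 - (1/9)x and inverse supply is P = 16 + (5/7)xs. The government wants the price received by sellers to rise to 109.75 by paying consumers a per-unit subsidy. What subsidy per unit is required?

At a seller price of 109.75, quantity supplied is -22.4 + 1.4·109.75 = 131.25.
Buyers absorb 131.25 only when they pay Pb = 256/3 − (1/9)·131.25 = 70.75.
s = Ps − Pb = 109.75 − 70.75 = 39.

Required subsidy s = 39 per unit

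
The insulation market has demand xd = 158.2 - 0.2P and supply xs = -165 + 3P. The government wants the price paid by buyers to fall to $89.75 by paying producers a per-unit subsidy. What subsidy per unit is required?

Required subsidy s = $12 per unit

At a buyer price of 89.75, quantity demanded is 158.2 − 0.2·89.75 = 140.25.
Sellers supply 140.25 only when they receive Ps with -165 + 3·Ps = 140.25, i.e. Ps = 101.75.
s = Ps − Pb = 101.75 − 89.75 = 12.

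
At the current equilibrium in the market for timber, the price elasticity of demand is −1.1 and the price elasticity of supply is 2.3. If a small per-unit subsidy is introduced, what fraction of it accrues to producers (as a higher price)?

For a small subsidy around the equilibrium, the benefit split depends on the relative slopes, which at a point are proportional to the elasticities.
Buyer share = εs/(εs + |εd|) = 2.3/(2.3 + 1.1) = 23/34; seller share = |εd|/(εs + |εd|) = 11/34.
So producers capture 11/34 of the subsidy.

Producer share = 11/34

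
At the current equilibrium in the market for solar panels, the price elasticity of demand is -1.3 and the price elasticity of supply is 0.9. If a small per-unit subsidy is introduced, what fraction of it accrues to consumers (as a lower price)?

For a small subsidy around the equilibrium, the benefit split depends on the relative slopes, which at a point are proportional to the elasticities.
Buyer share = εs/(εs + |εd|) = 0.9/(0.9 + 1.3) = 9/22; seller share = |εd|/(εs + |εd|) = 13/22.

Consumer share = 9/22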